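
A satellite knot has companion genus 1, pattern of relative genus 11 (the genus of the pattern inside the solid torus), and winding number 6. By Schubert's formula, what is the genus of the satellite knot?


Schubert: g(satellite) = g_rel(pattern) + |winding| * g(companion),
where g_rel(pattern) is the genus of the pattern relative to the solid torus.
= 11 + 6 * 1
= 11 + 6 = 17

17


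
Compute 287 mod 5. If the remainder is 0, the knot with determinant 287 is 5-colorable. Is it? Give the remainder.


Step 1: A knot is p-colorable if and only if p divides its determinant.
Step 2: Compute 287 mod 5.
287 = 57 * 5 + 2
Step 3: 287 mod 5 = 2
Step 4: The knot is 5-colorable: no

2


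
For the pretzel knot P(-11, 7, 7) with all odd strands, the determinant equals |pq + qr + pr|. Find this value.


Step 1: Compute pq + qr + pr.
pq = (-11)*7 = -77
qr = 7*7 = 49
pr = (-11)*7 = -77
pq + qr + pr = -77 + 49 + (-77) = -105
Step 2: Take absolute value.
det(P(-11,7,7)) = |-105| = 105

105


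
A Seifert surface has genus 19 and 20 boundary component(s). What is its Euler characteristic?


chi = 2 - 2g - b
= 2 - 2*19 - 20
= 2 - 38 - 20 = -56

-56


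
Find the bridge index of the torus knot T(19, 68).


The bridge number of T(p,q) is min(p,q).
min(19, 68) = 19

19


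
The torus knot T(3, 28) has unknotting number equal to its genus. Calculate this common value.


For a torus knot T(p,q), both the unknotting number and genus equal (p-1)(q-1)/2.
= (3-1)(28-1)/2
= 2*27/2
= 54/2 = 27

27


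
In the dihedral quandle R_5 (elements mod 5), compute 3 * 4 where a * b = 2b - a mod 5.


3 * 4 = 2*4 - 3 mod 5
= 8 - 3 mod 5
= 5 mod 5 = 0

0


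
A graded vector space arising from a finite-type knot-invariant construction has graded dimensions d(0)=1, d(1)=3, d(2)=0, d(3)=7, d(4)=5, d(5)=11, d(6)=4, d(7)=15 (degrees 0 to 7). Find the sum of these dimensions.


Total dimension = d(0) + d(1) + ... + d(7)
= 1 + 3 + 0 + 7 + 5 + 11 + 4 + 15
= 46

46


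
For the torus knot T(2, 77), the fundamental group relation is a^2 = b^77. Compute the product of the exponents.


The relation is a^2 = b^77.
Product of exponents = 2 * 77
= 154

154


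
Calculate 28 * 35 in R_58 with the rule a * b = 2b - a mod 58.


28 * 35 = 2*35 - 28 mod 58
= 70 - 28 mod 58
= 42 mod 58 = 42

42


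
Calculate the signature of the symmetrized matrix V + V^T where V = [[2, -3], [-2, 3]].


Step 1: V + V^T = [[4, -5], [-5, 6]]
Step 2: trace = 10, det = -1
Step 3: Discriminant = 10^2 - 4*(-1) = 104
Step 4: Eigenvalues: 10.099, -0.0990195
Step 5: Signature = (# positive eigenvalues) - (# negative eigenvalues) = 0

0


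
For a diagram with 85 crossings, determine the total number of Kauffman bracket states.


Each crossing contributes 2 choices (A-smoothing or B-smoothing).
Total states = 2^85 = 38685626227668133590597632

38685626227668133590597632


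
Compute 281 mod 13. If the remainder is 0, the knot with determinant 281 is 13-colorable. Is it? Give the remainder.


Step 1: A knot is p-colorable if and only if p divides its determinant.
Step 2: Compute 281 mod 13.
281 = 21 * 13 + 8
Step 3: 281 mod 13 = 8
Step 4: The knot is 13-colorable: no

8


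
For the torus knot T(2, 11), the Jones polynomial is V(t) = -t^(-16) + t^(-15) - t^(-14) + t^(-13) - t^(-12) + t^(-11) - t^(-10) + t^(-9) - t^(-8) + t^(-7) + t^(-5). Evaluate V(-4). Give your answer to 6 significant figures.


Substituting t = -4 into V(t) = -t^(-16) + t^(-15) - t^(-14) + t^(-13) - t^(-12) + t^(-11) - t^(-10) + t^(-9) - t^(-8) + t^(-7) + t^(-5):
  (-)t^(-16) = -2.32831e-10
  (+)t^(-15) = -9.31323e-10
  (-)t^(-14) = -3.72529e-09
  (+)t^(-13) = -1.49012e-08
  (-)t^(-12) = -5.96046e-08
  (+)t^(-11) = -2.38419e-07
  (-)t^(-10) = -9.53674e-07
  (+)t^(-9) = -3.8147e-06
  (-)t^(-8) = -1.52588e-05
  (+)t^(-7) = -6.10352e-05
  (+)t^(-5) = -0.000976562
Sum = (-2.32831e-10) + (-9.31323e-10) + (-3.72529e-09) + (-1.49012e-08) + (-5.96046e-08) + (-2.38419e-07) + (-9.53674e-07) + (-3.8147e-06) + (-1.52588e-05) + (-6.10352e-05) + (-0.000976562)
= -0.001057942631
Rounded to 6 significant figures: -0.00105794

-0.00105794


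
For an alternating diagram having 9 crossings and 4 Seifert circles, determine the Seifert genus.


For alternating knots, g = (c - s + 1)/2.
= (9 - 4 + 1)/2
= 6/2 = 3

3


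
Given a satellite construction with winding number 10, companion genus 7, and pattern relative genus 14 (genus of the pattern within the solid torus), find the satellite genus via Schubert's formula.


Schubert: g(satellite) = g_rel(pattern) + |winding| * g(companion),
where g_rel(pattern) is the genus of the pattern relative to the solid torus.
= 14 + 10 * 7
= 14 + 70 = 84

84


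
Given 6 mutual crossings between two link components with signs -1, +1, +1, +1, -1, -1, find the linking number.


Step 1: Count positive crossings: 3
Step 2: Count negative crossings: 3
Step 3: Sum of signs = 3 - 3 = 0
Step 4: Linking number = sum/2 = 0/2 = 0

0


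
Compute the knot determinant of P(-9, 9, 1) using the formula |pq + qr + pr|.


Step 1: Compute pq + qr + pr.
pq = (-9)*9 = -81
qr = 9*1 = 9
pr = (-9)*1 = -9
pq + qr + pr = -81 + 9 + (-9) = -81
Step 2: Take absolute value.
det(P(-9,9,1)) = |-81| = 81

81


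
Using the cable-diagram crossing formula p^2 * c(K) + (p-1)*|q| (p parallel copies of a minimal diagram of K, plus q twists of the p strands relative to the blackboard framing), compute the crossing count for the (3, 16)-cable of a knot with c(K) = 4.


Step 1: Each of the c(K) crossings of the companion diagram becomes p*p = p^2 crossings among the p parallel strands, and each of the |q| twists s_1 s_2 ... s_(p-1) adds (p-1) crossings.
  Crossings = p^2 * c(K) + (p-1)*|q|
Step 2: = 3^2 * 4 + (3-1)*16
Step 3: = 9*4 + 2*16
Step 4: = 36 + 32 = 68

68


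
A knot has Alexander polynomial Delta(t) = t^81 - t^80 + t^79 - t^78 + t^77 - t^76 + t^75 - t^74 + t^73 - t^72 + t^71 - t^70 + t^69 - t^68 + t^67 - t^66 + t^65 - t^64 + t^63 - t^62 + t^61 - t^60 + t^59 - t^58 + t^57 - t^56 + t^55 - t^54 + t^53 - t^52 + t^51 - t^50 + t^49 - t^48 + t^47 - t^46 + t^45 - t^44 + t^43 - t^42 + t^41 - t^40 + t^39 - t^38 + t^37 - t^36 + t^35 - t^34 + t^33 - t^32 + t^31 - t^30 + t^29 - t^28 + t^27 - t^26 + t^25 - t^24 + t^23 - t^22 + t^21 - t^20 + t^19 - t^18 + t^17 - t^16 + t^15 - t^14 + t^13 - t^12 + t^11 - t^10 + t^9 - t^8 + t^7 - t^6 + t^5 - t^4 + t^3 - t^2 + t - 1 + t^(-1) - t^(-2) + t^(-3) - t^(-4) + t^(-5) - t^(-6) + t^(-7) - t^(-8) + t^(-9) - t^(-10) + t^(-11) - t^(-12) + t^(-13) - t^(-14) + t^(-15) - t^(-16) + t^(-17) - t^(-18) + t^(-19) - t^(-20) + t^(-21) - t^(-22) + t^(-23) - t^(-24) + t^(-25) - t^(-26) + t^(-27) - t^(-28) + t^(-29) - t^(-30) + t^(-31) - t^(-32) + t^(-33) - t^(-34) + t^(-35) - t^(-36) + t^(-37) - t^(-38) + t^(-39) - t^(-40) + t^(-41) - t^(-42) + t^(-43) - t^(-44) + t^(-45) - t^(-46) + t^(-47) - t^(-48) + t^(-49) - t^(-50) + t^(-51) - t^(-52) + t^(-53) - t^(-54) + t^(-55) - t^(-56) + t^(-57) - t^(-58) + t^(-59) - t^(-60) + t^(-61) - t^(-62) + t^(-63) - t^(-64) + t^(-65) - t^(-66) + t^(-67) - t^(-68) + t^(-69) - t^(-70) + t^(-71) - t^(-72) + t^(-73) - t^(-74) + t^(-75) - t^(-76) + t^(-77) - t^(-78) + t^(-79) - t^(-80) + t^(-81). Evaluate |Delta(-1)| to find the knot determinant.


Step 1: The polynomial has 163 terms with alternating signs, exponents from 81 down to -81.
Step 2: Substitute t = -1. The i-th term has coefficient (-1)^i and exponent (m-i),
  so its value is (-1)^i * (-1)^(m-i) = (-1)^m = -1 for every i.
Step 3: All 163 terms equal -1, so Delta(-1) = 163 * (-1) = -163
Step 4: |Delta(-1)| = 163

163


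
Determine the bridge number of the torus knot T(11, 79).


The bridge number of T(p,q) is min(p,q).
min(11, 79) = 11

11


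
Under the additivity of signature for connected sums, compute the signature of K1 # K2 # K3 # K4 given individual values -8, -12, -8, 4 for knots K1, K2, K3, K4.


The signature is additive under connected sum.
signature(K1 # K2 # K3 # K4) = (-8) + (-12) + (-8) + (4)
= -24

-24


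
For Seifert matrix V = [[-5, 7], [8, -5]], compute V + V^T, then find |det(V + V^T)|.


Step 1: Form V + V^T where V = [[-5, 7], [8, -5]]
  V^T = [[-5, 8], [7, -5]]
  V + V^T = [[-10, 15], [15, -10]]
Step 2: det(V + V^T) = (-10)*(-10) - 15*15
  = 100 - 225 = -125
Step 3: Knot determinant = |det(V + V^T)| = |-125| = 125

125


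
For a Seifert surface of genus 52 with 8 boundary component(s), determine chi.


chi = 2 - 2g - b
= 2 - 2*52 - 8
= 2 - 104 - 8 = -110

-110


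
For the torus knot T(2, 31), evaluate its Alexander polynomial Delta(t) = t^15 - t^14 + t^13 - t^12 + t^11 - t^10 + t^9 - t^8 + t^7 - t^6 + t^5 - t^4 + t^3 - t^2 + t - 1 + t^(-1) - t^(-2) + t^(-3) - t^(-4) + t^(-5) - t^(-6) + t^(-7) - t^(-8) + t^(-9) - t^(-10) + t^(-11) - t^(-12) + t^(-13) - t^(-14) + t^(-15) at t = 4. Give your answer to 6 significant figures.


Substituting t = 4 into Delta(t) = t^15 - t^14 + t^13 - t^12 + t^11 - t^10 + t^9 - t^8 + t^7 - t^6 + t^5 - t^4 + t^3 - t^2 + t - 1 + t^(-1) - t^(-2) + t^(-3) - t^(-4) + t^(-5) - t^(-6) + t^(-7) - t^(-8) + t^(-9) - t^(-10) + t^(-11) - t^(-12) + t^(-13) - t^(-14) + t^(-15):
Term values: (1073741824) + (-268435456) + (67108864) + (-16777216) + (4194304) + (-1048576) + (262144) + (-65536) + (16384) + (-4096) + (1024) + (-256) + (64) + (-16) + (4) + (-1) + (0.25) + (-0.0625) + (0.015625) + (-0.00390625) + (0.000976562) + (-0.000244141) + (6.10352e-05) + (-1.52588e-05) + (3.8147e-06) + (-9.53674e-07) + (2.38419e-07) + (-5.96046e-08) + (1.49012e-08) + (-3.72529e-09) + (9.31323e-10)
Sum = 858993459.2
Rounded to 6 significant figures: 8.58993e+08

8.58993e+08


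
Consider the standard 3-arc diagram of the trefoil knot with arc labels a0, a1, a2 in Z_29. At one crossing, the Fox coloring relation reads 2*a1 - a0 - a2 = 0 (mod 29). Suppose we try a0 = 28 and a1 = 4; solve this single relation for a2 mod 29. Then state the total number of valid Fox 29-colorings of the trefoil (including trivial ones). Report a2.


Step 1: Apply the given crossing relation 2*a1 - a0 - a2 = 0 (mod 29).
  a2 = 2*a1 - a0 mod 29
  a2 = 2*4 - 28 mod 29
  a2 = 8 - 28 mod 29
  a2 = -20 mod 29 = 9
Step 2: The trefoil has determinant 3.
  Number of Fox p-colorings (p prime) is p^2 if p = 3, else p.
  Since 29 does not divide 3, only trivial (constant) colorings exist.
  (So the trial a0 = 28, a1 = 4 with a0 != a1 does NOT extend to a valid coloring of the whole trefoil: the other two crossing relations require 3*(a1 - a0) = 0 (mod 29), which fails.)
  Total colorings = 29
Step 3: a2 = 9, total Fox 29-colorings = 29

9


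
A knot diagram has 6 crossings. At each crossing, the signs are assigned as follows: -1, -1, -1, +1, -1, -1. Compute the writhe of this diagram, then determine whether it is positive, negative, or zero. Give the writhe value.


Step 1: Count positive crossings (+1).
Positive crossings: 1
Step 2: Count negative crossings (-1).
Negative crossings: 5
Step 3: Writhe = (positive) - (negative)
w = 1 - 5 = -4
Step 4: |w| = 4, and w is negative

-4


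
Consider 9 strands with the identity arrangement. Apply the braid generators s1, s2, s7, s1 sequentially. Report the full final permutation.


Starting with identity [1, 2, 3, 4, 5, 6, 7, 8, 9].
Apply generators in sequence:
  After s1: [2, 1, 3, 4, 5, 6, 7, 8, 9]
  After s2: [2, 3, 1, 4, 5, 6, 7, 8, 9]
  After s7: [2, 3, 1, 4, 5, 6, 8, 7, 9]
  After s1: [3, 2, 1, 4, 5, 6, 8, 7, 9]
Final permutation: [3, 2, 1, 4, 5, 6, 8, 7, 9]

[3, 2, 1, 4, 5, 6, 8, 7, 9]


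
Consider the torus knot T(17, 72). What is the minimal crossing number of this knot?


For a torus knot T(p, q) with gcd(p,q)=1,
the crossing number is min(p*(q-1), q*(p-1)).
p*(q-1) = 17*71 = 1207
q*(p-1) = 72*16 = 1152
min(1207, 1152) = 1152

1152


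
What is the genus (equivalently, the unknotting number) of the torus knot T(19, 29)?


For a torus knot T(p,q), both the unknotting number and genus equal (p-1)(q-1)/2.
= (19-1)(29-1)/2
= 18*28/2
= 504/2 = 252

252


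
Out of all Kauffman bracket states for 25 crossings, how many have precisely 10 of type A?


We choose which 10 of 25 crossings get A-smoothings.
C(25, 10) = 25! / (10! * 15!)
= 3268760

3268760


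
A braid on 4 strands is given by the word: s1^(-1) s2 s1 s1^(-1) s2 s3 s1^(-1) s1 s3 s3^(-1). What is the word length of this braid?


The word length counts the number of generators (including inverses).
Listing each generator: s1^(-1), s2, s1, s1^(-1), s2, s3, s1^(-1), s1, s3, s3^(-1)
There are 10 generators in this braid word.

10


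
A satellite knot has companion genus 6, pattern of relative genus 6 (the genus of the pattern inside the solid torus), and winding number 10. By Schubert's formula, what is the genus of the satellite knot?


Schubert: g(satellite) = g_rel(pattern) + |winding| * g(companion),
where g_rel(pattern) is the genus of the pattern relative to the solid torus.
= 6 + 10 * 6
= 6 + 60 = 66

66


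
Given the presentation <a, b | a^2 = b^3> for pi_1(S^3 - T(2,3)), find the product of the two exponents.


The relation is a^2 = b^3.
Product of exponents = 2 * 3
= 6

6


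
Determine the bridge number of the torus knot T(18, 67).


The bridge number of T(p,q) is min(p,q).
min(18, 67) = 18

18


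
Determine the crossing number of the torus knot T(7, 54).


For a torus knot T(p, q) with gcd(p,q)=1,
the crossing number is min(p*(q-1), q*(p-1)).
p*(q-1) = 7*53 = 371
q*(p-1) = 54*6 = 324
min(371, 324) = 324

324


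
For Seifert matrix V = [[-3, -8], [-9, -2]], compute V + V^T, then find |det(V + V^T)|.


Step 1: Form V + V^T where V = [[-3, -8], [-9, -2]]
  V^T = [[-3, -9], [-8, -2]]
  V + V^T = [[-6, -17], [-17, -4]]
Step 2: det(V + V^T) = (-6)*(-4) - (-17)*(-17)
  = 24 - 289 = -265
Step 3: Knot determinant = |det(V + V^T)| = |-265| = 265

265


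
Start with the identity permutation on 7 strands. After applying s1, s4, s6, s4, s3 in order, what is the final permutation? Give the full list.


Starting with identity [1, 2, 3, 4, 5, 6, 7].
Apply generators in sequence:
  After s1: [2, 1, 3, 4, 5, 6, 7]
  After s4: [2, 1, 3, 5, 4, 6, 7]
  After s6: [2, 1, 3, 5, 4, 7, 6]
  After s4: [2, 1, 3, 4, 5, 7, 6]
  After s3: [2, 1, 4, 3, 5, 7, 6]
Final permutation: [2, 1, 4, 3, 5, 7, 6]

[2, 1, 4, 3, 5, 7, 6]


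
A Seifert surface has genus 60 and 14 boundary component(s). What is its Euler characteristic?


chi = 2 - 2g - b
= 2 - 2*60 - 14
= 2 - 120 - 14 = -132

-132


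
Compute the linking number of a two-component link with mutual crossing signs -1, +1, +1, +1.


Step 1: Count positive crossings: 3
Step 2: Count negative crossings: 1
Step 3: Sum of signs = 3 - 1 = 2
Step 4: Linking number = sum/2 = 2/2 = 1

1


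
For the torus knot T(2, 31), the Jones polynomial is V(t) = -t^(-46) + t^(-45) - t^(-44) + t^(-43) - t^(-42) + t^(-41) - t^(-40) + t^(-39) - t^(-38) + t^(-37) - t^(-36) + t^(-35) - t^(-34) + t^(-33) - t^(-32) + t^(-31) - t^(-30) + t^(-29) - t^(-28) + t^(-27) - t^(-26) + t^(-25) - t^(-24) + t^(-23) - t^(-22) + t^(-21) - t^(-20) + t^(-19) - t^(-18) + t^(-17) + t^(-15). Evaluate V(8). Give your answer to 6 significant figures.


Substituting t = 8 into V(t) = -t^(-46) + t^(-45) - t^(-44) + t^(-43) - t^(-42) + t^(-41) - t^(-40) + t^(-39) - t^(-38) + t^(-37) - t^(-36) + t^(-35) - t^(-34) + t^(-33) - t^(-32) + t^(-31) - t^(-30) + t^(-29) - t^(-28) + t^(-27) - t^(-26) + t^(-25) - t^(-24) + t^(-23) - t^(-22) + t^(-21) - t^(-20) + t^(-19) - t^(-18) + t^(-17) + t^(-15):
  (-)t^(-46) = -2.86986e-42
  (+)t^(-45) = 2.29589e-41
  (-)t^(-44) = -1.83671e-40
  (+)t^(-43) = 1.46937e-39
  (-)t^(-42) = -1.17549e-38
  (+)t^(-41) = 9.40395e-38
  (-)t^(-40) = -7.52316e-37
  (+)t^(-39) = 6.01853e-36
  (-)t^(-38) = -4.81482e-35
  (+)t^(-37) = 3.85186e-34
  (-)t^(-36) = -3.08149e-33
  (+)t^(-35) = 2.46519e-32
  (-)t^(-34) = -1.97215e-31
  (+)t^(-33) = 1.57772e-30
  (-)t^(-32) = -1.26218e-29
  (+)t^(-31) = 1.00974e-28
  (-)t^(-30) = -8.07794e-28
  (+)t^(-29) = 6.46235e-27
  (-)t^(-28) = -5.16988e-26
  (+)t^(-27) = 4.1359e-25
  (-)t^(-26) = -3.30872e-24
  (+)t^(-25) = 2.64698e-23
  (-)t^(-24) = -2.11758e-22
  (+)t^(-23) = 1.69407e-21
  (-)t^(-22) = -1.35525e-20
  (+)t^(-21) = 1.0842e-19
  (-)t^(-20) = -8.67362e-19
  (+)t^(-19) = 6.93889e-18
  (-)t^(-18) = -5.55112e-17
  (+)t^(-17) = 4.44089e-16
  (+)t^(-15) = 2.84217e-14
Sum = (-2.86986e-42) + (2.29589e-41) + (-1.83671e-40) + (1.46937e-39) + (-1.17549e-38) + (9.40395e-38) + (-7.52316e-37) + (6.01853e-36) + (-4.81482e-35) + (3.85186e-34) + (-3.08149e-33) + (2.46519e-32) + (-1.97215e-31) + (1.57772e-30) + (-1.26218e-29) + (1.00974e-28) + (-8.07794e-28) + (6.46235e-27) + (-5.16988e-26) + (4.1359e-25) + (-3.30872e-24) + (2.64698e-23) + (-2.11758e-22) + (1.69407e-21) + (-1.35525e-20) + (1.0842e-19) + (-8.67362e-19) + (6.93889e-18) + (-5.55112e-17) + (4.44089e-16) + (2.84217e-14)
= 2.881645539e-14
Rounded to 6 significant figures: 2.88165e-14

2.88165e-14


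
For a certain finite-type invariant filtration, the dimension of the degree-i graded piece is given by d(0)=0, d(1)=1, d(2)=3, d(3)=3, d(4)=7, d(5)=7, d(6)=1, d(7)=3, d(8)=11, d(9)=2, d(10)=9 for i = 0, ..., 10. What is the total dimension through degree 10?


Total dimension = d(0) + d(1) + ... + d(10)
= 0 + 1 + 3 + 3 + 7 + 7 + 1 + 3 + 11 + 2 + 9
= 47

47


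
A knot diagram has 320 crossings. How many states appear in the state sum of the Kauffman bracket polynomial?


Each crossing contributes 2 choices (A-smoothing or B-smoothing).
Total states = 2^320 = 2135987035920910082395021706169552114602704522356652769947041607822219725780640550022962086936576

2135987035920910082395021706169552114602704522356652769947041607822219725780640550022962086936576


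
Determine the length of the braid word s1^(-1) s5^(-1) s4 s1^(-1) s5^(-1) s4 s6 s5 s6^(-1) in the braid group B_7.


The word length counts the number of generators (including inverses).
Listing each generator: s1^(-1), s5^(-1), s4, s1^(-1), s5^(-1), s4, s6, s5, s6^(-1)
There are 9 generators in this braid word.

9


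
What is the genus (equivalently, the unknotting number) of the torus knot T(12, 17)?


For a torus knot T(p,q), both the unknotting number and genus equal (p-1)(q-1)/2.
= (12-1)(17-1)/2
= 11*16/2
= 176/2 = 88

88


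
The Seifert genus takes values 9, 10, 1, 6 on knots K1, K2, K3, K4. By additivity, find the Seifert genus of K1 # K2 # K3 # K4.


The Seifert genus is additive under connected sum.
Seifert genus(K1 # K2 # K3 # K4) = (9) + (10) + (1) + (6)
= 26

26


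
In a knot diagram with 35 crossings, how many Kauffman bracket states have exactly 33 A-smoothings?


We choose which 33 of 35 crossings get A-smoothings.
C(35, 33) = 35! / (33! * 2!)
= 595

595


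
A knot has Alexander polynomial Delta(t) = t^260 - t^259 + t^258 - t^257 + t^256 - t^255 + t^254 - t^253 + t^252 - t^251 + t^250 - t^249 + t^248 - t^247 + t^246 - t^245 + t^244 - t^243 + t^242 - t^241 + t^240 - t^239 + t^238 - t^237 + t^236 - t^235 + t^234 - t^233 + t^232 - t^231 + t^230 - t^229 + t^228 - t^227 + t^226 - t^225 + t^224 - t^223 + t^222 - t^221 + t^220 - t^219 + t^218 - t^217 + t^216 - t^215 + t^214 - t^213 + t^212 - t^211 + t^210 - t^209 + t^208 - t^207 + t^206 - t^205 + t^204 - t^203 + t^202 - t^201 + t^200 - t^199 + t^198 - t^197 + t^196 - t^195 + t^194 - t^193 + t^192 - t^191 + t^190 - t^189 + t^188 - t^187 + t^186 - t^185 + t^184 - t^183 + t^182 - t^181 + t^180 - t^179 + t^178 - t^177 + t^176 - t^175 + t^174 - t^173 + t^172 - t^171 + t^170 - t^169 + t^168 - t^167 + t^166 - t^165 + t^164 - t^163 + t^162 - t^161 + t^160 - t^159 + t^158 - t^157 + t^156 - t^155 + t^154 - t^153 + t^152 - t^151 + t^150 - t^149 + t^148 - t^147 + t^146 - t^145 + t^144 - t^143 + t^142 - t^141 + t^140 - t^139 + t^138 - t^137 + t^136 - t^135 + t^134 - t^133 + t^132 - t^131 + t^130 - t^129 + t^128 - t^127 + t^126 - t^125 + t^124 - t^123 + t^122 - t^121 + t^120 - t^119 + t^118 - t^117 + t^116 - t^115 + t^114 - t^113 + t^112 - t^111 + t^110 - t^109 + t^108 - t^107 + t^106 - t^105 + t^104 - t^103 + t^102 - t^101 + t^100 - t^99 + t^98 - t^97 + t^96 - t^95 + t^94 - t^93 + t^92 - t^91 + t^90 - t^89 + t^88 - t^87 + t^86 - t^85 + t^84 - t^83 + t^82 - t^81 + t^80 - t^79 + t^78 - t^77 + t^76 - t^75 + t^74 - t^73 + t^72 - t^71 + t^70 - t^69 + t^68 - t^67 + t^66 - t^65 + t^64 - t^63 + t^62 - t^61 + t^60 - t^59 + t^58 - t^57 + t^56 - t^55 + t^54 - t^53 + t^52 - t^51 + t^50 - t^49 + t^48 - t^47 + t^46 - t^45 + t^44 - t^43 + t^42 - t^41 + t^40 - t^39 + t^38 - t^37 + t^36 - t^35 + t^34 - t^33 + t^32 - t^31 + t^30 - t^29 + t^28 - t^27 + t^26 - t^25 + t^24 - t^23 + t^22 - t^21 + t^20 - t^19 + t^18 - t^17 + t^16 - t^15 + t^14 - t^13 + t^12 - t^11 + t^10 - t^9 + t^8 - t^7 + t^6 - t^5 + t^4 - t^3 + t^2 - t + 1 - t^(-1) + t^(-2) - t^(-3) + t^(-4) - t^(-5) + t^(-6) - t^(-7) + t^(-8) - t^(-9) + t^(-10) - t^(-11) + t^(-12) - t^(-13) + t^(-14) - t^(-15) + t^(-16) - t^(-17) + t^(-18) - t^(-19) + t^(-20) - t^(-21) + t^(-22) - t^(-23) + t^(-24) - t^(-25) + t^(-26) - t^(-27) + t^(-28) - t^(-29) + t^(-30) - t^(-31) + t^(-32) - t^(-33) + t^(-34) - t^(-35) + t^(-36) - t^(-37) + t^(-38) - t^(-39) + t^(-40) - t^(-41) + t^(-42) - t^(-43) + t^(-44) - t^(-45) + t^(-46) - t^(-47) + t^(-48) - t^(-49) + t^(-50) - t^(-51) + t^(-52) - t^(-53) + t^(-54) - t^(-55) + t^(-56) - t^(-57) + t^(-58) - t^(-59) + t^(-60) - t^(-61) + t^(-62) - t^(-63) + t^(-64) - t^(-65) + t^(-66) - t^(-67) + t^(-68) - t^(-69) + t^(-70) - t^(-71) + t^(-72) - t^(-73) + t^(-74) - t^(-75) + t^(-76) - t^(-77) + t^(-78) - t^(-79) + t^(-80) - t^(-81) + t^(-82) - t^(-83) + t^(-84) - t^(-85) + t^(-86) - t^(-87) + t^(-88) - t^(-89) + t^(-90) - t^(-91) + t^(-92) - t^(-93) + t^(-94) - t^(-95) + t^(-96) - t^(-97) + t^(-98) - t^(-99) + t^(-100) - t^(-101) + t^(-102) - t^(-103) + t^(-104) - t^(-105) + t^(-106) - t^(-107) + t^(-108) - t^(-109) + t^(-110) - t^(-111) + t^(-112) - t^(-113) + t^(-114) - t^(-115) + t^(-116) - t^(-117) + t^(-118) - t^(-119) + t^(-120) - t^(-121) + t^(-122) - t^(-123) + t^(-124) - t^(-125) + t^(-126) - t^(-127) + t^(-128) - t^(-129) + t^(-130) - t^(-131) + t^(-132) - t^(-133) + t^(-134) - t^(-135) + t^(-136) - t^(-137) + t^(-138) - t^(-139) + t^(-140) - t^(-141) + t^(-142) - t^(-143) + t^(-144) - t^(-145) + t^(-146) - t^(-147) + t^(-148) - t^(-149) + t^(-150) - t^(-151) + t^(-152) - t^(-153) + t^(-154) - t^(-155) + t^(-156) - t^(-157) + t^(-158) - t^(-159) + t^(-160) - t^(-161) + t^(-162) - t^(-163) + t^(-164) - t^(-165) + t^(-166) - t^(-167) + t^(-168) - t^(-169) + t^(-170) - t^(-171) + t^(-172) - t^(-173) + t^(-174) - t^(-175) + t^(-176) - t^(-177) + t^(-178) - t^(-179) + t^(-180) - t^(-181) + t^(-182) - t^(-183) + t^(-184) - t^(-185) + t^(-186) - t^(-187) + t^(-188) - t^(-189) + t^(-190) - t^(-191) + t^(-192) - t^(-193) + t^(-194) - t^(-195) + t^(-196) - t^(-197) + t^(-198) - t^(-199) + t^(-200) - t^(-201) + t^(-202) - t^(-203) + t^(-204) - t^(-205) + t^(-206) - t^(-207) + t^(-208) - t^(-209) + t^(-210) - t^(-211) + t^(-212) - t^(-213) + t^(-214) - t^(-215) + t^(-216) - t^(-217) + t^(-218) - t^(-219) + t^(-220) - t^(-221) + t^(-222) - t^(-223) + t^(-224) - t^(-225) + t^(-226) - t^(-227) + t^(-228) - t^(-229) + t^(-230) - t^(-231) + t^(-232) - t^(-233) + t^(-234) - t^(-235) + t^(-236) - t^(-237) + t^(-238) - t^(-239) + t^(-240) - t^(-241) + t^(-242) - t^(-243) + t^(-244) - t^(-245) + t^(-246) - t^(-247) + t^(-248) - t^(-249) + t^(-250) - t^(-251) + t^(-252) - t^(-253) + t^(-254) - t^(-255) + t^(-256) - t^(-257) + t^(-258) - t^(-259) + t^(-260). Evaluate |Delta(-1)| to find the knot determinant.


Step 1: The polynomial has 521 terms with alternating signs, exponents from 260 down to -260.
Step 2: Substitute t = -1. The i-th term has coefficient (-1)^i and exponent (m-i),
  so its value is (-1)^i * (-1)^(m-i) = (-1)^m = 1 for every i.
Step 3: All 521 terms equal 1, so Delta(-1) = 521 * (1) = 521
Step 4: |Delta(-1)| = 521

521


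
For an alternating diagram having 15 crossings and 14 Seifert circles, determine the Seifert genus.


For alternating knots, g = (c - s + 1)/2.
= (15 - 14 + 1)/2
= 2/2 = 1

1


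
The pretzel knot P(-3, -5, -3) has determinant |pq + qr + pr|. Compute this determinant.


Step 1: Compute pq + qr + pr.
pq = (-3)*(-5) = 15
qr = (-5)*(-3) = 15
pr = (-3)*(-3) = 9
pq + qr + pr = 15 + 15 + 9 = 39
Step 2: Take absolute value.
det(P(-3,-5,-3)) = |39| = 39

39


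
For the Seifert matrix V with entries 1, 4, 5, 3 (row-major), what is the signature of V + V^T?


Step 1: V + V^T = [[2, 9], [9, 6]]
Step 2: trace = 8, det = -69
Step 3: Discriminant = 8^2 - 4*(-69) = 340
Step 4: Eigenvalues: 13.2195, -5.21954
Step 5: Signature = (# positive eigenvalues) - (# negative eigenvalues) = 0

0


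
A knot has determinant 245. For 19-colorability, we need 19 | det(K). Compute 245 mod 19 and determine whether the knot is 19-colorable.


Step 1: A knot is p-colorable if and only if p divides its determinant.
Step 2: Compute 245 mod 19.
245 = 12 * 19 + 17
Step 3: 245 mod 19 = 17
Step 4: The knot is 19-colorable: no

17


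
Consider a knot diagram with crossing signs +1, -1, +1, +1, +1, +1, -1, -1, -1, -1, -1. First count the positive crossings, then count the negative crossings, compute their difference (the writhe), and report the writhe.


Step 1: Count positive crossings (+1).
Positive crossings: 5
Step 2: Count negative crossings (-1).
Negative crossings: 6
Step 3: Writhe = (positive) - (negative)
w = 5 - 6 = -1
Step 4: |w| = 1, and w is negative

-1


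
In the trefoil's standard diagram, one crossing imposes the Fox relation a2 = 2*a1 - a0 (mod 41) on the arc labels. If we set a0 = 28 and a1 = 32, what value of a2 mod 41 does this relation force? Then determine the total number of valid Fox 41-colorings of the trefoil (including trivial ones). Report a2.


Step 1: Apply the given crossing relation 2*a1 - a0 - a2 = 0 (mod 41).
  a2 = 2*a1 - a0 mod 41
  a2 = 2*32 - 28 mod 41
  a2 = 64 - 28 mod 41
  a2 = 36 mod 41 = 36
Step 2: The trefoil has determinant 3.
  Number of Fox p-colorings (p prime) is p^2 if p = 3, else p.
  Since 41 does not divide 3, only trivial (constant) colorings exist.
  (So the trial a0 = 28, a1 = 32 with a0 != a1 does NOT extend to a valid coloring of the whole trefoil: the other two crossing relations require 3*(a1 - a0) = 0 (mod 41), which fails.)
  Total colorings = 41
Step 3: a2 = 36, total Fox 41-colorings = 41

36


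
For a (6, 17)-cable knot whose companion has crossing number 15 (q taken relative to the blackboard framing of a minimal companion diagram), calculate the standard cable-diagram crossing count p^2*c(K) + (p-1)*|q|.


Step 1: Each of the c(K) crossings of the companion diagram becomes p*p = p^2 crossings among the p parallel strands, and each of the |q| twists s_1 s_2 ... s_(p-1) adds (p-1) crossings.
  Crossings = p^2 * c(K) + (p-1)*|q|
Step 2: = 6^2 * 15 + (6-1)*17
Step 3: = 36*15 + 5*17
Step 4: = 540 + 85 = 625

625


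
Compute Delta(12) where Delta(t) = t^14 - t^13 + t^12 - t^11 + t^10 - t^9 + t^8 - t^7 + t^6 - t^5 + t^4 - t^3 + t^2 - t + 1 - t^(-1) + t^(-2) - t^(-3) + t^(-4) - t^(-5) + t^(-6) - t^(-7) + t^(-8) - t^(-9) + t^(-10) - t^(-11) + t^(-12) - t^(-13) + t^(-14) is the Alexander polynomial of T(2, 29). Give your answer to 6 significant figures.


Substituting t = 12 into Delta(t) = t^14 - t^13 + t^12 - t^11 + t^10 - t^9 + t^8 - t^7 + t^6 - t^5 + t^4 - t^3 + t^2 - t + 1 - t^(-1) + t^(-2) - t^(-3) + t^(-4) - t^(-5) + t^(-6) - t^(-7) + t^(-8) - t^(-9) + t^(-10) - t^(-11) + t^(-12) - t^(-13) + t^(-14):
Term values: (1283918464548864) + (-106993205379072) + (8916100448256) + (-743008370688) + (61917364224) + (-5159780352) + (429981696) + (-35831808) + (2985984) + (-248832) + (20736) + (-1728) + (144) + (-12) + (1) + (-0.0833333) + (0.00694444) + (-0.000578704) + (4.82253e-05) + (-4.01878e-06) + (3.34898e-07) + (-2.79082e-08) + (2.32568e-09) + (-1.93807e-10) + (1.61506e-11) + (-1.34588e-12) + (1.12157e-13) + (-9.34639e-15) + (7.78866e-16)
Sum = 1.185155506e+15
Rounded to 6 significant figures: 1.18516e+15

1.18516e+15


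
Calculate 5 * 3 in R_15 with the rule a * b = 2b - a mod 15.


5 * 3 = 2*3 - 5 mod 15
= 6 - 5 mod 15
= 1 mod 15 = 1

1


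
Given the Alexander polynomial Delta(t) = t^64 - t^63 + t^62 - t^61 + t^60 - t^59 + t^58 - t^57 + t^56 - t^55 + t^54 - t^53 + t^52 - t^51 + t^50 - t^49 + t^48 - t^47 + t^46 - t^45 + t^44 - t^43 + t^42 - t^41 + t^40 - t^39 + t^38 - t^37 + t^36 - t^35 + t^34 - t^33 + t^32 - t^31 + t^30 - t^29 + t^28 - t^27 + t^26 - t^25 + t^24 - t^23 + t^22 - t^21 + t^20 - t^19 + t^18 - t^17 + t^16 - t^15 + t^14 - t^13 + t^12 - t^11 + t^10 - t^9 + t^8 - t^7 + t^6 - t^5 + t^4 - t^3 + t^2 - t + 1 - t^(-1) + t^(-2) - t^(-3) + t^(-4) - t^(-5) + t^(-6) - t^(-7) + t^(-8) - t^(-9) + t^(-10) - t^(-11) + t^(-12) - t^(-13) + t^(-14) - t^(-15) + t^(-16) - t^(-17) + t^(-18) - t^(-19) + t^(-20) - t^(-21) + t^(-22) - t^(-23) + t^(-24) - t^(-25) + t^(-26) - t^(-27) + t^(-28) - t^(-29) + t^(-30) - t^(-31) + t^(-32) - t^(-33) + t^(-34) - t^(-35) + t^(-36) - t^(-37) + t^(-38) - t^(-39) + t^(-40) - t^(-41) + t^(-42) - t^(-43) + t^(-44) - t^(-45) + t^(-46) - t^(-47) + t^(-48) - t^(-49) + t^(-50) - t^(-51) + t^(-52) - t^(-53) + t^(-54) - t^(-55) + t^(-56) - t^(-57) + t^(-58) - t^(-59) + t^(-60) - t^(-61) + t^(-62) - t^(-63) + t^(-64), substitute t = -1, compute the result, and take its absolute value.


Step 1: The polynomial has 129 terms with alternating signs, exponents from 64 down to -64.
Step 2: Substitute t = -1. The i-th term has coefficient (-1)^i and exponent (m-i),
  so its value is (-1)^i * (-1)^(m-i) = (-1)^m = 1 for every i.
Step 3: All 129 terms equal 1, so Delta(-1) = 129 * (1) = 129
Step 4: |Delta(-1)| = 129

129


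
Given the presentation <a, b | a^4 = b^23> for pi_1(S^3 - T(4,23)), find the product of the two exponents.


The relation is a^4 = b^23.
Product of exponents = 4 * 23
= 92

92


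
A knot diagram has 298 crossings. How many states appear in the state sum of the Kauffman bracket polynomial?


Each crossing contributes 2 choices (A-smoothing or B-smoothing).
Total states = 2^298 = 509258994083621521567111422102344540262867098416484062659035112338595324940834176545849344

509258994083621521567111422102344540262867098416484062659035112338595324940834176545849344


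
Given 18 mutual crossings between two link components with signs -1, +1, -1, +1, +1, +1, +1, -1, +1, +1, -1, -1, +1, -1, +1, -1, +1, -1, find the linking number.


Step 1: Count positive crossings: 10
Step 2: Count negative crossings: 8
Step 3: Sum of signs = 10 - 8 = 2
Step 4: Linking number = sum/2 = 2/2 = 1

1


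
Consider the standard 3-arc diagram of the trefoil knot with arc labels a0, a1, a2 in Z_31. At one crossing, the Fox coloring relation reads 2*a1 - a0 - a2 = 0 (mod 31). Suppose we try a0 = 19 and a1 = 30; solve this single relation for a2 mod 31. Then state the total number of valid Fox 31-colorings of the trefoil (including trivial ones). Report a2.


Step 1: Apply the given crossing relation 2*a1 - a0 - a2 = 0 (mod 31).
  a2 = 2*a1 - a0 mod 31
  a2 = 2*30 - 19 mod 31
  a2 = 60 - 19 mod 31
  a2 = 41 mod 31 = 10
Step 2: The trefoil has determinant 3.
  Number of Fox p-colorings (p prime) is p^2 if p = 3, else p.
  Since 31 does not divide 3, only trivial (constant) colorings exist.
  (So the trial a0 = 19, a1 = 30 with a0 != a1 does NOT extend to a valid coloring of the whole trefoil: the other two crossing relations require 3*(a1 - a0) = 0 (mod 31), which fails.)
  Total colorings = 31
Step 3: a2 = 10, total Fox 31-colorings = 31

10


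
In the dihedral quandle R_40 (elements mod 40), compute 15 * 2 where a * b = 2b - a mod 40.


15 * 2 = 2*2 - 15 mod 40
= 4 - 15 mod 40
= -11 mod 40 = 29

29


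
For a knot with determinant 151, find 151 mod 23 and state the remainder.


Step 1: A knot is p-colorable if and only if p divides its determinant.
Step 2: Compute 151 mod 23.
151 = 6 * 23 + 13
Step 3: 151 mod 23 = 13
Step 4: The knot is 23-colorable: no

13


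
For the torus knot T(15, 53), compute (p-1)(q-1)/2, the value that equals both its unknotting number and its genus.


For a torus knot T(p,q), both the unknotting number and genus equal (p-1)(q-1)/2.
= (15-1)(53-1)/2
= 14*52/2
= 728/2 = 364

364


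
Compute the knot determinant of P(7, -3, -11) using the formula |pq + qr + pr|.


Step 1: Compute pq + qr + pr.
pq = 7*(-3) = -21
qr = (-3)*(-11) = 33
pr = 7*(-11) = -77
pq + qr + pr = -21 + 33 + (-77) = -65
Step 2: Take absolute value.
det(P(7,-3,-11)) = |-65| = 65

65


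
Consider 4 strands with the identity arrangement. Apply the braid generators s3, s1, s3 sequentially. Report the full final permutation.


Starting with identity [1, 2, 3, 4].
Apply generators in sequence:
  After s3: [1, 2, 4, 3]
  After s1: [2, 1, 4, 3]
  After s3: [2, 1, 3, 4]
Final permutation: [2, 1, 3, 4]

[2, 1, 3, 4]


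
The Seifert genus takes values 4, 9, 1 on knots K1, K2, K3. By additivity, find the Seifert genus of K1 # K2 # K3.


The Seifert genus is additive under connected sum.
Seifert genus(K1 # K2 # K3) = (4) + (9) + (1)
= 14

14


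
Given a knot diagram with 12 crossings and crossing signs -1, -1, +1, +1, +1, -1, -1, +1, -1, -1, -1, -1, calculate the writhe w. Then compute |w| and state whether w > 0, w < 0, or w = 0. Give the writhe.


Step 1: Count positive crossings (+1).
Positive crossings: 4
Step 2: Count negative crossings (-1).
Negative crossings: 8
Step 3: Writhe = (positive) - (negative)
w = 4 - 8 = -4
Step 4: |w| = 4, and w is negative

-4


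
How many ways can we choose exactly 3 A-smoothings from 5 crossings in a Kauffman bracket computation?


We choose which 3 of 5 crossings get A-smoothings.
C(5, 3) = 5! / (3! * 2!)
= 10

10


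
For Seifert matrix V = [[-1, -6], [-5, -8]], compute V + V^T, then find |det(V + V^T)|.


Step 1: Form V + V^T where V = [[-1, -6], [-5, -8]]
  V^T = [[-1, -5], [-6, -8]]
  V + V^T = [[-2, -11], [-11, -16]]
Step 2: det(V + V^T) = (-2)*(-16) - (-11)*(-11)
  = 32 - 121 = -89
Step 3: Knot determinant = |det(V + V^T)| = |-89| = 89

89


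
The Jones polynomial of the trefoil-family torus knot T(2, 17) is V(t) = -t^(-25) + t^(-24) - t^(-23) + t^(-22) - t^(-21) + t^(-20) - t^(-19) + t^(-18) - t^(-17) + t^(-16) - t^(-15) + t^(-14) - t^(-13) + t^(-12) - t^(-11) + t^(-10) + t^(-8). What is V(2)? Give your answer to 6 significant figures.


Substituting t = 2 into V(t) = -t^(-25) + t^(-24) - t^(-23) + t^(-22) - t^(-21) + t^(-20) - t^(-19) + t^(-18) - t^(-17) + t^(-16) - t^(-15) + t^(-14) - t^(-13) + t^(-12) - t^(-11) + t^(-10) + t^(-8):
  (-)t^(-25) = -2.98023e-08
  (+)t^(-24) = 5.96046e-08
  (-)t^(-23) = -1.19209e-07
  (+)t^(-22) = 2.38419e-07
  (-)t^(-21) = -4.76837e-07
  (+)t^(-20) = 9.53674e-07
  (-)t^(-19) = -1.90735e-06
  (+)t^(-18) = 3.8147e-06
  (-)t^(-17) = -7.62939e-06
  (+)t^(-16) = 1.52588e-05
  (-)t^(-15) = -3.05176e-05
  (+)t^(-14) = 6.10352e-05
  (-)t^(-13) = -0.00012207
  (+)t^(-12) = 0.000244141
  (-)t^(-11) = -0.000488281
  (+)t^(-10) = 0.000976562
  (+)t^(-8) = 0.00390625
Sum = (-2.98023e-08) + (5.96046e-08) + (-1.19209e-07) + (2.38419e-07) + (-4.76837e-07) + (9.53674e-07) + (-1.90735e-06) + (3.8147e-06) + (-7.62939e-06) + (1.52588e-05) + (-3.05176e-05) + (6.10352e-05) + (-0.00012207) + (0.000244141) + (-0.000488281) + (0.000976562) + (0.00390625)
= 0.004557281733
Rounded to 6 significant figures: 0.00455728

0.00455728


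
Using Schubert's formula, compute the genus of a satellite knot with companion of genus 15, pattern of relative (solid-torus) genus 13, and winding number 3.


Schubert: g(satellite) = g_rel(pattern) + |winding| * g(companion),
where g_rel(pattern) is the genus of the pattern relative to the solid torus.
= 13 + 3 * 15
= 13 + 45 = 58

58


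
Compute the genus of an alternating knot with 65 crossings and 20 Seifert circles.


For alternating knots, g = (c - s + 1)/2.
= (65 - 20 + 1)/2
= 46/2 = 23

23


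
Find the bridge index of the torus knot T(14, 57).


The bridge number of T(p,q) is min(p,q).
min(14, 57) = 14

14


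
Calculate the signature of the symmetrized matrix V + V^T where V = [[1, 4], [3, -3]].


Step 1: V + V^T = [[2, 7], [7, -6]]
Step 2: trace = -4, det = -61
Step 3: Discriminant = (-4)^2 - 4*(-61) = 260
Step 4: Eigenvalues: 6.06226, -10.0623
Step 5: Signature = (# positive eigenvalues) - (# negative eigenvalues) = 0

0


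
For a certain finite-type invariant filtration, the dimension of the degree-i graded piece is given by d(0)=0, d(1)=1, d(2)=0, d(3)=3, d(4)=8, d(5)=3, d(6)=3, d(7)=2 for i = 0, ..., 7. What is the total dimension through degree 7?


Total dimension = d(0) + d(1) + ... + d(7)
= 0 + 1 + 0 + 3 + 8 + 3 + 3 + 2
= 20

20


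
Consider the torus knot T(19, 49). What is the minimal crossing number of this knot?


For a torus knot T(p, q) with gcd(p,q)=1,
the crossing number is min(p*(q-1), q*(p-1)).
p*(q-1) = 19*48 = 912
q*(p-1) = 49*18 = 882
min(912, 882) = 882

882


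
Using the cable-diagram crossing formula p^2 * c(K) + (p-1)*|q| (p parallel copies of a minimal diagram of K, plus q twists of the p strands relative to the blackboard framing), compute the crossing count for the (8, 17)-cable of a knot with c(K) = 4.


Step 1: Each of the c(K) crossings of the companion diagram becomes p*p = p^2 crossings among the p parallel strands, and each of the |q| twists s_1 s_2 ... s_(p-1) adds (p-1) crossings.
  Crossings = p^2 * c(K) + (p-1)*|q|
Step 2: = 8^2 * 4 + (8-1)*17
Step 3: = 64*4 + 7*17
Step 4: = 256 + 119 = 375

375


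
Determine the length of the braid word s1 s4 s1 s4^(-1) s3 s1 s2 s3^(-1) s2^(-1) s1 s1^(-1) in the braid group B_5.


The word length counts the number of generators (including inverses).
Listing each generator: s1, s4, s1, s4^(-1), s3, s1, s2, s3^(-1), s2^(-1), s1, s1^(-1)
There are 11 generators in this braid word.

11


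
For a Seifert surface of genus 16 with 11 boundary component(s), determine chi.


chi = 2 - 2g - b
= 2 - 2*16 - 11
= 2 - 32 - 11 = -41

-41


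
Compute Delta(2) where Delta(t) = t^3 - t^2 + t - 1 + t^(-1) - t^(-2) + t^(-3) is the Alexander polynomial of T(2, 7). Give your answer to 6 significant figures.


Substituting t = 2 into Delta(t) = t^3 - t^2 + t - 1 + t^(-1) - t^(-2) + t^(-3):
Term values: (8) + (-4) + (2) + (-1) + (0.5) + (-0.25) + (0.125)
Sum = 5.375
Rounded to 6 significant figures: 5.375

5.375


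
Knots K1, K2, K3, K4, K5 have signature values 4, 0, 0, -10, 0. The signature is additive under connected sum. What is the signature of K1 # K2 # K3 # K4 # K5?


The signature is additive under connected sum.
signature(K1 # K2 # K3 # K4 # K5) = (4) + (0) + (0) + (-10) + (0)
= -6

-6


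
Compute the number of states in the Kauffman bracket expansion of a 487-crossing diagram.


Each crossing contributes 2 choices (A-smoothing or B-smoothing).
Total states = 2^487 = 399583814440447005616844445413525287135820562261116307309972090832047582568929999375399181192126972308457847183540047730617340886948900519205142528

399583814440447005616844445413525287135820562261116307309972090832047582568929999375399181192126972308457847183540047730617340886948900519205142528


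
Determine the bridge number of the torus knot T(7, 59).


The bridge number of T(p,q) is min(p,q).
min(7, 59) = 7

7


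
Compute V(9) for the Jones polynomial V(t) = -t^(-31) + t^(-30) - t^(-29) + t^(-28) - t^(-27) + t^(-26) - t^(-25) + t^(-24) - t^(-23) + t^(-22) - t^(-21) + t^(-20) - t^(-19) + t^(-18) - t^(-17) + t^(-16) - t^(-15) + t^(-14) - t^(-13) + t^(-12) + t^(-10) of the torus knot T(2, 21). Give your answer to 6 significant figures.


Substituting t = 9 into V(t) = -t^(-31) + t^(-30) - t^(-29) + t^(-28) - t^(-27) + t^(-26) - t^(-25) + t^(-24) - t^(-23) + t^(-22) - t^(-21) + t^(-20) - t^(-19) + t^(-18) - t^(-17) + t^(-16) - t^(-15) + t^(-14) - t^(-13) + t^(-12) + t^(-10):
  (-)t^(-31) = -2.62109e-30
  (+)t^(-30) = 2.35898e-29
  (-)t^(-29) = -2.12308e-28
  (+)t^(-28) = 1.91078e-27
  (-)t^(-27) = -1.7197e-26
  (+)t^(-26) = 1.54773e-25
  (-)t^(-25) = -1.39296e-24
  (+)t^(-24) = 1.25366e-23
  (-)t^(-23) = -1.12829e-22
  (+)t^(-22) = 1.01546e-21
  (-)t^(-21) = -9.13918e-21
  (+)t^(-20) = 8.22526e-20
  (-)t^(-19) = -7.40274e-19
  (+)t^(-18) = 6.66246e-18
  (-)t^(-17) = -5.99622e-17
  (+)t^(-16) = 5.3966e-16
  (-)t^(-15) = -4.85694e-15
  (+)t^(-14) = 4.37124e-14
  (-)t^(-13) = -3.93412e-13
  (+)t^(-12) = 3.54071e-12
  (+)t^(-10) = 2.86797e-10
Sum = (-2.62109e-30) + (2.35898e-29) + (-2.12308e-28) + (1.91078e-27) + (-1.7197e-26) + (1.54773e-25) + (-1.39296e-24) + (1.25366e-23) + (-1.12829e-22) + (1.01546e-21) + (-9.13918e-21) + (8.22526e-20) + (-7.40274e-19) + (6.66246e-18) + (-5.99622e-17) + (5.3966e-16) + (-4.85694e-15) + (4.37124e-14) + (-3.93412e-13) + (3.54071e-12) + (2.86797e-10)
= 2.899838346e-10
Rounded to 6 significant figures: 2.89984e-10

2.89984e-10
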